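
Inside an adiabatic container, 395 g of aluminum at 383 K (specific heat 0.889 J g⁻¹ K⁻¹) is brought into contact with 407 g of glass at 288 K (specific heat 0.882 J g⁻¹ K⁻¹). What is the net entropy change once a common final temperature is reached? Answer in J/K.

Energy balance: T_f = (m₁c₁T₁ + m₂c₂T₂)/(m₁c₁ + m₂c₂) = 334.98 K.
ΔS₁ = m₁c₁ ln(T_f/T₁) = 351.155 × ln(334.98/383) = -47.045 J/K.
ΔS₂ = m₂c₂ ln(T_f/T₂) = 358.974 × ln(334.98/288) = 54.241 J/K.
ΔS_total = -47.045 + 54.241 = 7.2 J/K.

ΔS_total = 7.2 J/K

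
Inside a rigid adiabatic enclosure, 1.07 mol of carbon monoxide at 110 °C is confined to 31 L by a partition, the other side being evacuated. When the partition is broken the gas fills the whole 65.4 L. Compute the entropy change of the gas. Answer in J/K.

For an ideal gas in free expansion Q = 0 and W = 0, so T is unchanged.
Entropy is a state function; using a reversible isothermal path, ΔS_gas = nR ln(V₂/V₁) = 1.07 × 8.314 × ln(65.4/31) = 6.64 J/K.

ΔS_gas = 6.64 J/K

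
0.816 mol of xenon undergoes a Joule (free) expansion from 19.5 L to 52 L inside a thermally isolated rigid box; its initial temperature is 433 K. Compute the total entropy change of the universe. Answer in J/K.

ΔS_universe = 6.65 J/K

No heat is exchanged and no work is done, so the ideal-gas temperature stays constant.
Entropy is a state function; using a reversible isothermal path, ΔS_gas = nR ln(V₂/V₁) = 0.816 × 8.314 × ln(52/19.5) = 6.65 J/K.
The insulated surroundings exchange no heat, so ΔS_surr = 0 and ΔS_universe = ΔS_gas.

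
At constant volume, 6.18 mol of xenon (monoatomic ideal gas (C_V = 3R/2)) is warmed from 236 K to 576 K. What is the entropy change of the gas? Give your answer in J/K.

At constant volume, ΔS = nC_V ln(T₂/T₁) with C_V = 3R/2 = 12.47 J mol⁻¹ K⁻¹.
ΔS = 6.18 × 12.47 × ln(576/236) = 68.8 J/K.

ΔS = 68.8 J/K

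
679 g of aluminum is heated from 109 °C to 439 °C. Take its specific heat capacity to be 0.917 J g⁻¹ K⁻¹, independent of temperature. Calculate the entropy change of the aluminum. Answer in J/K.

In kelvin: T₁ = 382.15 K, T₂ = 712.15 K. ΔS = ∫dQ_rev/T = m c ln(T₂/T₁) = 679 × 0.917 × ln(712.15/382.15) = 388 J/K.

ΔS = 388 J/K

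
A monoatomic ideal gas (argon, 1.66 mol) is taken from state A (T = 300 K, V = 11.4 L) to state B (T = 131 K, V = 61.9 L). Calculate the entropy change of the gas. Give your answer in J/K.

ΔS = 6.2 J/K

Entropy is a state function: ΔS = nC_V ln(T₂/T₁) + nR ln(V₂/V₁), with C_V = 3R/2 = 12.47 J mol⁻¹ K⁻¹ for a monoatomic ideal gas.
ΔS = 1.66 × [12.47 × ln(131/300) + 8.314 × ln(61.9/11.4)] = 6.2 J/K.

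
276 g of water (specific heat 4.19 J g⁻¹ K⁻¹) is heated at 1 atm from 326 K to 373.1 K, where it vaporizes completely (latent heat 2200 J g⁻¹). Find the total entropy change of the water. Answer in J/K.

Warming step: ΔS₁ = m c ln(T_tr/T_i) = 276 × 4.19 × ln(373.1/326) = 156.1 J/K.
Phase change: ΔS₂ = +mL/T_tr = 276 × 2200 / 373.1 = 1627 J/K.
ΔS_total = (156.1) + (1627) = 1780 J/K.

ΔS = 1780 J/K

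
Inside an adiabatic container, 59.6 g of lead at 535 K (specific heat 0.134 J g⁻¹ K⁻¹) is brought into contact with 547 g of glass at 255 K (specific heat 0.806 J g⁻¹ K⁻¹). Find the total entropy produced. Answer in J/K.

ΔS_total = 2.77 J/K

Energy balance: T_f = (m₁c₁T₁ + m₂c₂T₂)/(m₁c₁ + m₂c₂) = 259.98 K.
ΔS₁ = m₁c₁ ln(T_f/T₁) = 7.9864 × ln(259.98/535) = -5.763 J/K.
ΔS₂ = m₂c₂ ln(T_f/T₂) = 440.882 × ln(259.98/255) = 8.53 J/K.
ΔS_total = -5.763 + 8.53 = 2.77 J/K.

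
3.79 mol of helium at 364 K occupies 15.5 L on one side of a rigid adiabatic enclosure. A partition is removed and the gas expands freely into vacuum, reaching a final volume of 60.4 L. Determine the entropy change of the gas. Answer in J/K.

ΔS_gas = 42.9 J/K

For an ideal gas in free expansion Q = 0 and W = 0, so T is unchanged.
Entropy is a state function; using a reversible isothermal path, ΔS_gas = nR ln(V₂/V₁) = 3.79 × 8.314 × ln(60.4/15.5) = 42.9 J/K.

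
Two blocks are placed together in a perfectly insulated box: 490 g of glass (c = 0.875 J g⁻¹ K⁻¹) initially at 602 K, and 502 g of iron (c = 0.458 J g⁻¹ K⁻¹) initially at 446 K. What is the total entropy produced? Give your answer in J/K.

ΔS_total = 6.51 J/K

Energy balance: T_f = (m₁c₁T₁ + m₂c₂T₂)/(m₁c₁ + m₂c₂) = 547.55 K.
ΔS₁ = m₁c₁ ln(T_f/T₁) = 428.75 × ln(547.55/602) = -40.65 J/K.
ΔS₂ = m₂c₂ ln(T_f/T₂) = 229.916 × ln(547.55/446) = 47.16 J/K.
ΔS_total = -40.65 + 47.16 = 6.51 J/K.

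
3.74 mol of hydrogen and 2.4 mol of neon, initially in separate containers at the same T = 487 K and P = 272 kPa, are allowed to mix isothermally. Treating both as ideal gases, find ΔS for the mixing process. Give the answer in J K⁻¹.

Mole fractions: x_A = 3.74/6.14 = 0.609, x_B = 0.391.
ΔS_mix = −R(n_A ln x_A + n_B ln x_B) = −8.314 × (3.74 ln 0.609 + 2.4 ln 0.391) = 34.2 J/K.

ΔS_mix = 34.2 J/K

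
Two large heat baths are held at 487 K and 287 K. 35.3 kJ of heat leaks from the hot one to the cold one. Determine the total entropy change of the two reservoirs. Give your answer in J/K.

ΔS_hot = −Q/T_H = −35300/487 = -72.48 J/K and ΔS_cold = +Q/T_C = 35300/287 = 123 J/K.
ΔS_total = -72.48 + 123 = 50.5 J/K, positive as the second law requires.

ΔS_total = 50.5 J/K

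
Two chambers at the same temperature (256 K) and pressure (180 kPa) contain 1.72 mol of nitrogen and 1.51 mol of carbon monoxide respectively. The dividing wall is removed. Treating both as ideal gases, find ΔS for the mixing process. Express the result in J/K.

Mole fractions: x_A = 1.72/3.23 = 0.533, x_B = 0.467.
ΔS_mix = −R(n_A ln x_A + n_B ln x_B) = −8.314 × (1.72 ln 0.533 + 1.51 ln 0.467) = 18.6 J/K.

ΔS_mix = 18.6 J/K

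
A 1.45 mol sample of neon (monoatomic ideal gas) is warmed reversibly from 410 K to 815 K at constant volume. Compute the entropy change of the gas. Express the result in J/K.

At constant volume, ΔS = nC_V ln(T₂/T₁) with C_V = 3R/2 = 12.47 J mol⁻¹ K⁻¹.
ΔS = 1.45 × 12.47 × ln(815/410) = 12.4 J/K.

ΔS = 12.4 J/K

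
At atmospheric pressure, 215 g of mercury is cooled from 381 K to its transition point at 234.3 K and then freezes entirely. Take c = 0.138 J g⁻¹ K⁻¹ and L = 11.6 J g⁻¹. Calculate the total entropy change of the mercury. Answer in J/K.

ΔS = -25.1 J/K

Cooling step: ΔS₁ = m c ln(T_tr/T_i) = 215 × 0.138 × ln(234.3/381) = -14.43 J/K.
Phase change: ΔS₂ = −mL/T_tr = −215 × 11.6 / 234.3 = -10.64 J/K.
ΔS_total = (-14.43) + (-10.64) = -25.1 J/K.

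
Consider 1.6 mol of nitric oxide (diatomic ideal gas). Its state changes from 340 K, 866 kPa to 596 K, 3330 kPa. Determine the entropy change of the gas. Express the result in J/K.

ΔS = nC_p ln(T₂/T₁) − nR ln(P₂/P₁), with C_p = 7R/2 = 29.1 J mol⁻¹ K⁻¹ for a diatomic ideal gas.
ΔS = 1.6 × [29.1 × ln(596/340) − 8.314 × ln(3330/866)] = 8.22 J/K.

ΔS = 8.22 J/K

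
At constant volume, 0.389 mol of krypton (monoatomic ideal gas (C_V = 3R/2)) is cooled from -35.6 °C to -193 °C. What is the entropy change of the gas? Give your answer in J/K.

ΔS = -5.27 J/K

In kelvin: T₁ = 237.55 K, T₂ = 80.15 K. At constant volume, ΔS = nC_V ln(T₂/T₁) with C_V = 3R/2 = 12.47 J mol⁻¹ K⁻¹.
ΔS = 0.389 × 12.47 × ln(80.15/237.55) = -5.27 J/K.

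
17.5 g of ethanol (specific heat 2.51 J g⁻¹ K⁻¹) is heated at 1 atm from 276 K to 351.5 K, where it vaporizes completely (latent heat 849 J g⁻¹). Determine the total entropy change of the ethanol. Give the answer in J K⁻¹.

Warming step: ΔS₁ = m c ln(T_tr/T_i) = 17.5 × 2.51 × ln(351.5/276) = 10.62 J/K.
Phase change: ΔS₂ = +mL/T_tr = 17.5 × 849 / 351.5 = 42.27 J/K.
ΔS_total = (10.62) + (42.27) = 52.9 J/K.

ΔS = 52.9 J/K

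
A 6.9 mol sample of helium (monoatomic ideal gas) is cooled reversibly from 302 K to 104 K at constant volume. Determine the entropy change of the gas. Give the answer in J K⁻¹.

At constant volume, ΔS = nC_V ln(T₂/T₁) with C_V = 3R/2 = 12.47 J mol⁻¹ K⁻¹.
ΔS = 6.9 × 12.47 × ln(104/302) = -91.7 J/K.

ΔS = -91.7 J/K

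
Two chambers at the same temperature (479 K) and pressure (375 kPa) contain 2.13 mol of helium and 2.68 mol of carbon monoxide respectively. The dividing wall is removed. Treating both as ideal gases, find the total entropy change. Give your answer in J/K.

ΔS_mix = 27.5 J/K

Mole fractions: x_A = 2.13/4.81 = 0.443, x_B = 0.557.
ΔS_mix = −R(n_A ln x_A + n_B ln x_B) = −8.314 × (2.13 ln 0.443 + 2.68 ln 0.557) = 27.5 J/K.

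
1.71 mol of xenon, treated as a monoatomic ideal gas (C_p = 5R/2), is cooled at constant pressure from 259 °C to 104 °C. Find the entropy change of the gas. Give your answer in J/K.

In kelvin: T₁ = 532.15 K, T₂ = 377.15 K. At constant pressure, ΔS = nC_p ln(T₂/T₁) with C_p = 5R/2 = 20.79 J mol⁻¹ K⁻¹.
ΔS = 1.71 × 20.79 × ln(377.15/532.15) = -12.2 J/K.

ΔS = -12.2 J/K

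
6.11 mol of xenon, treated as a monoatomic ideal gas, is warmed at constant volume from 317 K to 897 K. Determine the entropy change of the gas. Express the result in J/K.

At constant volume, ΔS = nC_V ln(T₂/T₁) with C_V = 3R/2 = 12.47 J mol⁻¹ K⁻¹.
ΔS = 6.11 × 12.47 × ln(897/317) = 79.3 J/K.

ΔS = 79.3 J/K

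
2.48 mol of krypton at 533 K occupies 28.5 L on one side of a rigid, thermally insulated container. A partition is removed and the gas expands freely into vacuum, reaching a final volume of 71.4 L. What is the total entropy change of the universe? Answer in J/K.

No heat is exchanged and no work is done, so the ideal-gas temperature stays constant.
Entropy is a state function; using a reversible isothermal path, ΔS_gas = nR ln(V₂/V₁) = 2.48 × 8.314 × ln(71.4/28.5) = 18.9 J/K.
The insulated surroundings exchange no heat, so ΔS_surr = 0 and ΔS_universe = ΔS_gas.

ΔS_universe = 18.9 J/K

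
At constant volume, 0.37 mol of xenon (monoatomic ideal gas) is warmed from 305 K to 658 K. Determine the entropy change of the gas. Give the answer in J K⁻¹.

At constant volume, ΔS = nC_V ln(T₂/T₁) with C_V = 3R/2 = 12.47 J mol⁻¹ K⁻¹.
ΔS = 0.37 × 12.47 × ln(658/305) = 3.55 J/K.

ΔS = 3.55 J/K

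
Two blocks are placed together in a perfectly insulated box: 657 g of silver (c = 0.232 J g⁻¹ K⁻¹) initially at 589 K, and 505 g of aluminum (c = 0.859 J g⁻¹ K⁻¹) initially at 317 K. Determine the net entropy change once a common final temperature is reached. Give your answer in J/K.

Energy balance: T_f = (m₁c₁T₁ + m₂c₂T₂)/(m₁c₁ + m₂c₂) = 387.72 K.
ΔS₁ = m₁c₁ ln(T_f/T₁) = 152.424 × ln(387.72/589) = -63.73 J/K.
ΔS₂ = m₂c₂ ln(T_f/T₂) = 433.795 × ln(387.72/317) = 87.36 J/K.
ΔS_total = -63.73 + 87.36 = 23.6 J/K.

ΔS_total = 23.6 J/K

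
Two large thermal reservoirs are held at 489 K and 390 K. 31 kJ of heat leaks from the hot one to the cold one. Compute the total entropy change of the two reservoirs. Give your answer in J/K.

ΔS_total = 16.1 J/K

ΔS_hot = −Q/T_H = −31000/489 = -63.39 J/K and ΔS_cold = +Q/T_C = 31000/390 = 79.49 J/K.
ΔS_total = -63.39 + 79.49 = 16.1 J/K, positive as the second law requires.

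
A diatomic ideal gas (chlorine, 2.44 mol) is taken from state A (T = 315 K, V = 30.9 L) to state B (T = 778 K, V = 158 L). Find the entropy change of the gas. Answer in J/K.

Entropy is a state function: ΔS = nC_V ln(T₂/T₁) + nR ln(V₂/V₁), with C_V = 5R/2 = 20.79 J mol⁻¹ K⁻¹ for a diatomic ideal gas.
ΔS = 2.44 × [20.79 × ln(778/315) + 8.314 × ln(158/30.9)] = 79 J/K.

ΔS = 79 J/K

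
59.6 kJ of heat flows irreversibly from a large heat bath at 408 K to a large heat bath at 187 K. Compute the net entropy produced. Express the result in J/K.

ΔS_total = 173 J/K

ΔS_hot = −Q/T_H = −59600/408 = -146.1 J/K and ΔS_cold = +Q/T_C = 59600/187 = 318.7 J/K.
ΔS_total = -146.1 + 318.7 = 173 J/K, positive as the second law requires.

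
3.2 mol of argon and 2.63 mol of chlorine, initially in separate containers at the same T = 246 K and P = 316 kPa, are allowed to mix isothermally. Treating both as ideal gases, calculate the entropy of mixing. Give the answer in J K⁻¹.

Mole fractions: x_A = 3.2/5.83 = 0.549, x_B = 0.451.
ΔS_mix = −R(n_A ln x_A + n_B ln x_B) = −8.314 × (3.2 ln 0.549 + 2.63 ln 0.451) = 33.4 J/K.

ΔS_mix = 33.4 J/K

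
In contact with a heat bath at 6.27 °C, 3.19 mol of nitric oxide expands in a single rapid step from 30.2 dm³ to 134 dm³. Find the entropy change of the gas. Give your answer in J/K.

ΔS_gas = 39.5 J/K

Entropy is a state function, so ΔS_gas depends only on the end states.
For an isothermal ideal gas ΔS_gas = nR ln(V₂/V₁) = 3.19 × 8.314 × ln(134/30.2) = 39.5 J/K.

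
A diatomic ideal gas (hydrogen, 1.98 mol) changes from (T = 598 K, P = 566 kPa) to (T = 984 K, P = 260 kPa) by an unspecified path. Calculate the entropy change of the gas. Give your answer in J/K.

ΔS = nC_p ln(T₂/T₁) − nR ln(P₂/P₁), with C_p = 7R/2 = 29.1 J mol⁻¹ K⁻¹ for a diatomic ideal gas.
ΔS = 1.98 × [29.1 × ln(984/598) − 8.314 × ln(260/566)] = 41.5 J/K.

ΔS = 41.5 J/K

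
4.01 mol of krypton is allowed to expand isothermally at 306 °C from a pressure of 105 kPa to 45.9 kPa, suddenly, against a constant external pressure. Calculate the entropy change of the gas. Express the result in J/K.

ΔS_gas = 27.6 J/K

Entropy is a state function, so ΔS_gas depends only on the end states.
For an isothermal ideal gas ΔS_gas = nR ln(P₁/P₂) = 4.01 × 8.314 × ln(105/45.9) = 27.6 J/K.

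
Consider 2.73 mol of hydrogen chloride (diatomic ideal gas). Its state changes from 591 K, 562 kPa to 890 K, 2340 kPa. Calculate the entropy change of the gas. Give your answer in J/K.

ΔS = nC_p ln(T₂/T₁) − nR ln(P₂/P₁), with C_p = 7R/2 = 29.1 J mol⁻¹ K⁻¹ for a diatomic ideal gas.
ΔS = 2.73 × [29.1 × ln(890/591) − 8.314 × ln(2340/562)] = 0.148 J/K.

ΔS = 0.148 J/K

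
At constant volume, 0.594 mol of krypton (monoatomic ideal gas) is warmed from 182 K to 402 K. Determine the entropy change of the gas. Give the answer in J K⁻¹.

ΔS = 5.87 J/K

At constant volume, ΔS = nC_V ln(T₂/T₁) with C_V = 3R/2 = 12.47 J mol⁻¹ K⁻¹.
ΔS = 0.594 × 12.47 × ln(402/182) = 5.87 J/K.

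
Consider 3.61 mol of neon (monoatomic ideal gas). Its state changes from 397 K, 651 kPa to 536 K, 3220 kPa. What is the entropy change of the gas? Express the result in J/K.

ΔS = -25.5 J/K

ΔS = nC_p ln(T₂/T₁) − nR ln(P₂/P₁), with C_p = 5R/2 = 20.79 J mol⁻¹ K⁻¹ for a monoatomic ideal gas.
ΔS = 3.61 × [20.79 × ln(536/397) − 8.314 × ln(3220/651)] = -25.5 J/K.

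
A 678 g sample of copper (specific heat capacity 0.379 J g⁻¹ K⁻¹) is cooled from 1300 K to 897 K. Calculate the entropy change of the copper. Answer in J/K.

ΔS = -95.3 J/K

ΔS = ∫dQ_rev/T = m c ln(T₂/T₁) = 678 × 0.379 × ln(897/1300) = -95.3 J/K.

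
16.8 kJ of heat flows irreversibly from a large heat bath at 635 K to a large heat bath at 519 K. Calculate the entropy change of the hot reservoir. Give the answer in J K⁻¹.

ΔS_hot = -26.5 J/K

The hot reservoir loses heat Q, so ΔS_hot = −Q/T_H = −16800/635 = -26.5 J/K.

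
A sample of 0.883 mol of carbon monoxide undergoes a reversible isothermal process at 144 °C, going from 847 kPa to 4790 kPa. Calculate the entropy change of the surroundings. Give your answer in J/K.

ΔS_surr = 12.7 J/K

For an isothermal ideal gas ΔS_gas = nR ln(P₁/P₂) = 0.883 × 8.314 × ln(847/4790) = -12.7 J/K.
The process is reversible, so ΔS_surr = −ΔS_gas = 12.7 J/K and ΔS_universe = 0.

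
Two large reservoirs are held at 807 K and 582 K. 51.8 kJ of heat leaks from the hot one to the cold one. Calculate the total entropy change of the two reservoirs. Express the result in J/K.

ΔS_total = 24.8 J/K

ΔS_hot = −Q/T_H = −51800/807 = -64.19 J/K and ΔS_cold = +Q/T_C = 51800/582 = 89 J/K.
ΔS_total = -64.19 + 89 = 24.8 J/K, positive as the second law requires.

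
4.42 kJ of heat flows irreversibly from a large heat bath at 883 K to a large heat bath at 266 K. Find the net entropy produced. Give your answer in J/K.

ΔS_hot = −Q/T_H = −4420/883 = -5.006 J/K and ΔS_cold = +Q/T_C = 4420/266 = 16.62 J/K.
ΔS_total = -5.006 + 16.62 = 11.6 J/K, positive as the second law requires.

ΔS_total = 11.6 J/K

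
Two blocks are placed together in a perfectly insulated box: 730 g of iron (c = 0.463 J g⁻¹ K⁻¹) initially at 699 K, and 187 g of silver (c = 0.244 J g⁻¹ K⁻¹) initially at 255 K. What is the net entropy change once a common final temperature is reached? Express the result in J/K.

ΔS_total = 15.9 J/K

Energy balance: T_f = (m₁c₁T₁ + m₂c₂T₂)/(m₁c₁ + m₂c₂) = 646.19 K.
ΔS₁ = m₁c₁ ln(T_f/T₁) = 337.99 × ln(646.19/699) = -26.55 J/K.
ΔS₂ = m₂c₂ ln(T_f/T₂) = 45.628 × ln(646.19/255) = 42.43 J/K.
ΔS_total = -26.55 + 42.43 = 15.9 J/K.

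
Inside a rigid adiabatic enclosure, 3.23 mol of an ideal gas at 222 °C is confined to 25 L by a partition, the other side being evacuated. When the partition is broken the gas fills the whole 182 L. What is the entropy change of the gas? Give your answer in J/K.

ΔS_gas = 53.3 J/K

For an ideal gas in free expansion Q = 0 and W = 0, so T is unchanged.
Entropy is a state function; using a reversible isothermal path, ΔS_gas = nR ln(V₂/V₁) = 3.23 × 8.314 × ln(182/25) = 53.3 J/K.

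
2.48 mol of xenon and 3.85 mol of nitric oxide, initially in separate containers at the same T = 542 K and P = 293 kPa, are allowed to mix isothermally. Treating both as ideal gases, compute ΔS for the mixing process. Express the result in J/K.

Mole fractions: x_A = 2.48/6.33 = 0.392, x_B = 0.608.
ΔS_mix = −R(n_A ln x_A + n_B ln x_B) = −8.314 × (2.48 ln 0.392 + 3.85 ln 0.608) = 35.2 J/K.

ΔS_mix = 35.2 J/K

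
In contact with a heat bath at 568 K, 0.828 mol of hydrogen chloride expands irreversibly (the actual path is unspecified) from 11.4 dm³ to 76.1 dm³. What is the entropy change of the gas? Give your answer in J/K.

ΔS_gas = 13.1 J/K

Entropy is a state function, so ΔS_gas depends only on the end states.
For an isothermal ideal gas ΔS_gas = nR ln(V₂/V₁) = 0.828 × 8.314 × ln(76.1/11.4) = 13.1 J/K.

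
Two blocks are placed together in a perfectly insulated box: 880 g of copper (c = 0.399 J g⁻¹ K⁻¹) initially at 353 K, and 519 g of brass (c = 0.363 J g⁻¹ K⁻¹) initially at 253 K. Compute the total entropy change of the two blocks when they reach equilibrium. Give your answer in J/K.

Energy balance: T_f = (m₁c₁T₁ + m₂c₂T₂)/(m₁c₁ + m₂c₂) = 318.08 K.
ΔS₁ = m₁c₁ ln(T_f/T₁) = 351.12 × ln(318.08/353) = -36.574 J/K.
ΔS₂ = m₂c₂ ln(T_f/T₂) = 188.397 × ln(318.08/253) = 43.127 J/K.
ΔS_total = -36.574 + 43.127 = 6.55 J/K.

ΔS_total = 6.55 J/K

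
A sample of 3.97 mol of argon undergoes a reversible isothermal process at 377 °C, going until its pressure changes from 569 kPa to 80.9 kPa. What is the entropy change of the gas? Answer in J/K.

ΔS_gas = 64.4 J/K

For an isothermal ideal gas ΔS_gas = nR ln(P₁/P₂) = 3.97 × 8.314 × ln(569/80.9) = 64.4 J/K.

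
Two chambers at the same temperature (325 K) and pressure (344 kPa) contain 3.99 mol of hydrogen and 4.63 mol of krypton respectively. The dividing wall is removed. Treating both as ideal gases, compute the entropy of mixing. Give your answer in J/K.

ΔS_mix = 49.5 J/K

Mole fractions: x_A = 3.99/8.62 = 0.463, x_B = 0.537.
ΔS_mix = −R(n_A ln x_A + n_B ln x_B) = −8.314 × (3.99 ln 0.463 + 4.63 ln 0.537) = 49.5 J/K.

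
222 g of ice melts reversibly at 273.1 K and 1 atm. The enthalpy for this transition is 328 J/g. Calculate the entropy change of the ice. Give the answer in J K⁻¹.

ΔS = 267 J/K

Heat absorbed by the substance: Q = mL = 222 × 328 = 72816 J.
At constant T, ΔS = Q_rev/T = 72816 / 273.1 = 267 J/K.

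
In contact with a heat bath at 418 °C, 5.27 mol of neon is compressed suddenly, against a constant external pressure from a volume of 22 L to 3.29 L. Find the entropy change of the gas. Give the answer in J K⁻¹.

ΔS_gas = -83.3 J/K

Entropy is a state function, so ΔS_gas depends only on the end states.
For an isothermal ideal gas ΔS_gas = nR ln(V₂/V₁) = 5.27 × 8.314 × ln(3.29/22) = -83.3 J/K.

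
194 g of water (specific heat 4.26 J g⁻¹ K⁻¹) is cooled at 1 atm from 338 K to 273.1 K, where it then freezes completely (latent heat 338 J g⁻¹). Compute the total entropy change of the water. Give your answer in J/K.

ΔS = -416 J/K

Cooling step: ΔS₁ = m c ln(T_tr/T_i) = 194 × 4.26 × ln(273.1/338) = -176.2 J/K.
Phase change: ΔS₂ = −mL/T_tr = −194 × 338 / 273.1 = -240.1 J/K.
ΔS_total = (-176.2) + (-240.1) = -416 J/K.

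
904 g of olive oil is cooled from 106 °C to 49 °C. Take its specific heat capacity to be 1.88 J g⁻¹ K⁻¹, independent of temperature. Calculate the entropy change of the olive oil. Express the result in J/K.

ΔS = -277 J/K

In kelvin: T₁ = 379.15 K, T₂ = 322.15 K. ΔS = ∫dQ_rev/T = m c ln(T₂/T₁) = 904 × 1.88 × ln(322.15/379.15) = -277 J/K.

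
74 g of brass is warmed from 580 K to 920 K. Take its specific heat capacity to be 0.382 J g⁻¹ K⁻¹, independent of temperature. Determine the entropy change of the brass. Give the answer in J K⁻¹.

ΔS = ∫dQ_rev/T = m c ln(T₂/T₁) = 74 × 0.382 × ln(920/580) = 13 J/K.

ΔS = 13 J/K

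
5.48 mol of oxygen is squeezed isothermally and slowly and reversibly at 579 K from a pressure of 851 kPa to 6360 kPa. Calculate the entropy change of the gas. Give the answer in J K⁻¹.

For an isothermal ideal gas ΔS_gas = nR ln(P₁/P₂) = 5.48 × 8.314 × ln(851/6360) = -91.6 J/K.

ΔS_gas = -91.6 J/K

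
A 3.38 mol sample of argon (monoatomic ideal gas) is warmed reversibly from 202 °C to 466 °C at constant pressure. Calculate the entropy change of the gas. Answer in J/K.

In kelvin: T₁ = 475.15 K, T₂ = 739.15 K. At constant pressure, ΔS = nC_p ln(T₂/T₁) with C_p = 5R/2 = 20.79 J mol⁻¹ K⁻¹.
ΔS = 3.38 × 20.79 × ln(739.15/475.15) = 31 J/K.

ΔS = 31 J/K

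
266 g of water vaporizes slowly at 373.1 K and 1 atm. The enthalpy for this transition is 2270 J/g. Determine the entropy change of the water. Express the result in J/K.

ΔS = 1620 J/K

Heat absorbed by the substance: Q = mL = 266 × 2270 = 603820 J.
At constant T, ΔS = Q_rev/T = 603820 / 373.1 = 1620 J/K.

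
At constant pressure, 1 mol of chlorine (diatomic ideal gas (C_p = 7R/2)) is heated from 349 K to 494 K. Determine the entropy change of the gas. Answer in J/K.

ΔS = 10.1 J/K

At constant pressure, ΔS = nC_p ln(T₂/T₁) with C_p = 7R/2 = 29.1 J mol⁻¹ K⁻¹.
ΔS = 1 × 29.1 × ln(494/349) = 10.1 J/K.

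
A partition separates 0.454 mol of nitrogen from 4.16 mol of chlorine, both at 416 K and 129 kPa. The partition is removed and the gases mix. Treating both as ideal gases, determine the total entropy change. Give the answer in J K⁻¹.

ΔS_mix = 12.3 J/K

Mole fractions: x_A = 0.454/4.61 = 0.0984, x_B = 0.902.
ΔS_mix = −R(n_A ln x_A + n_B ln x_B) = −8.314 × (0.454 ln 0.0984 + 4.16 ln 0.902) = 12.3 J/K.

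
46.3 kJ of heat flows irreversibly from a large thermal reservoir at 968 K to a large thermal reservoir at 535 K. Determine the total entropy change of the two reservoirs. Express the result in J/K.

ΔS_hot = −Q/T_H = −46300/968 = -47.83 J/K and ΔS_cold = +Q/T_C = 46300/535 = 86.54 J/K.
ΔS_total = -47.83 + 86.54 = 38.7 J/K, positive as the second law requires.

ΔS_total = 38.7 J/K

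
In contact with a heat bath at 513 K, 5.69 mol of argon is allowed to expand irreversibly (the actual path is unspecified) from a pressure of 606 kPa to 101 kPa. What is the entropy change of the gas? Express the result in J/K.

Entropy is a state function, so ΔS_gas depends only on the end states.
For an isothermal ideal gas ΔS_gas = nR ln(P₁/P₂) = 5.69 × 8.314 × ln(606/101) = 84.8 J/K.

ΔS_gas = 84.8 J/K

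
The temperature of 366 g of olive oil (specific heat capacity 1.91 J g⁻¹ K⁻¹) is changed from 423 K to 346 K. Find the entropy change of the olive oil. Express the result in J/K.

ΔS = ∫dQ_rev/T = m c ln(T₂/T₁) = 366 × 1.91 × ln(346/423) = -140 J/K.

ΔS = -140 J/K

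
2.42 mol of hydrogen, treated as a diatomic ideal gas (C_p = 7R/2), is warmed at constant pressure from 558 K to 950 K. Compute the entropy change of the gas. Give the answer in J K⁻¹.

ΔS = 37.5 J/K

At constant pressure, ΔS = nC_p ln(T₂/T₁) with C_p = 7R/2 = 29.1 J mol⁻¹ K⁻¹.
ΔS = 2.42 × 29.1 × ln(950/558) = 37.5 J/K.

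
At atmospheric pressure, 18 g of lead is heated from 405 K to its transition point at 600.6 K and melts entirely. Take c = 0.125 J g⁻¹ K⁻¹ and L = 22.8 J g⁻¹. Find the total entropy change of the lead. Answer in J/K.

Warming step: ΔS₁ = m c ln(T_tr/T_i) = 18 × 0.125 × ln(600.6/405) = 0.8866 J/K.
Phase change: ΔS₂ = +mL/T_tr = 18 × 22.8 / 600.6 = 0.6833 J/K.
ΔS_total = (0.8866) + (0.6833) = 1.57 J/K.

ΔS = 1.57 J/K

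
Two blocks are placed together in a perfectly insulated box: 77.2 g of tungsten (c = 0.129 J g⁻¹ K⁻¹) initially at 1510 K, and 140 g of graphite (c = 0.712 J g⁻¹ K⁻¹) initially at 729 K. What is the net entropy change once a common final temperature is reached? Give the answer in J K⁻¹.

Energy balance: T_f = (m₁c₁T₁ + m₂c₂T₂)/(m₁c₁ + m₂c₂) = 799.94 K.
ΔS₁ = m₁c₁ ln(T_f/T₁) = 9.9588 × ln(799.94/1510) = -6.327 J/K.
ΔS₂ = m₂c₂ ln(T_f/T₂) = 99.68 × ln(799.94/729) = 9.257 J/K.
ΔS_total = -6.327 + 9.257 = 2.93 J/K.

ΔS_total = 2.93 J/K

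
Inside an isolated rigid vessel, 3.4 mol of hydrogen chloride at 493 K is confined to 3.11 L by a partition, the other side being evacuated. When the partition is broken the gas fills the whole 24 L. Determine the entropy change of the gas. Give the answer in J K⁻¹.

No heat is exchanged and no work is done, so the ideal-gas temperature stays constant.
Entropy is a state function; using a reversible isothermal path, ΔS_gas = nR ln(V₂/V₁) = 3.4 × 8.314 × ln(24/3.11) = 57.8 J/K.

ΔS_gas = 57.8 J/K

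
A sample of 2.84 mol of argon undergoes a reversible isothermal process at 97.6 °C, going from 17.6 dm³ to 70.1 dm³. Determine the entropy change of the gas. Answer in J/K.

ΔS_gas = 32.6 J/K

For an isothermal ideal gas ΔS_gas = nR ln(V₂/V₁) = 2.84 × 8.314 × ln(70.1/17.6) = 32.6 J/K.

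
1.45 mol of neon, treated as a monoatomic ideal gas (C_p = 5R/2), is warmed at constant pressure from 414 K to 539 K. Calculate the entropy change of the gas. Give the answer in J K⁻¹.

ΔS = 7.95 J/K

At constant pressure, ΔS = nC_p ln(T₂/T₁) with C_p = 5R/2 = 20.79 J mol⁻¹ K⁻¹.
ΔS = 1.45 × 20.79 × ln(539/414) = 7.95 J/K.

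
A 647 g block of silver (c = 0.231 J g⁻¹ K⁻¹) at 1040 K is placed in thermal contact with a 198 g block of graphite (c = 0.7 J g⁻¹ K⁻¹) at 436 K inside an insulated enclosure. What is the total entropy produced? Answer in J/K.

Energy balance: T_f = (m₁c₁T₁ + m₂c₂T₂)/(m₁c₁ + m₂c₂) = 749.38 K.
ΔS₁ = m₁c₁ ln(T_f/T₁) = 149.457 × ln(749.38/1040) = -48.98 J/K.
ΔS₂ = m₂c₂ ln(T_f/T₂) = 138.6 × ln(749.38/436) = 75.07 J/K.
ΔS_total = -48.98 + 75.07 = 26.1 J/K.

ΔS_total = 26.1 J/K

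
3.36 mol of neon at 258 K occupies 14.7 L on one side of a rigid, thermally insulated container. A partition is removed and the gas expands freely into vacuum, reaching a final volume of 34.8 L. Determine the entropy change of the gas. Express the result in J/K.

ΔS_gas = 24.1 J/K

For an ideal gas in free expansion Q = 0 and W = 0, so T is unchanged.
Entropy is a state function; using a reversible isothermal path, ΔS_gas = nR ln(V₂/V₁) = 3.36 × 8.314 × ln(34.8/14.7) = 24.1 J/K.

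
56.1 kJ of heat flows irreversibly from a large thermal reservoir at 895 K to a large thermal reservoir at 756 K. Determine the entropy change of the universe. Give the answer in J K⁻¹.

ΔS_total = 11.5 J/K

ΔS_hot = −Q/T_H = −56100/895 = -62.68 J/K and ΔS_cold = +Q/T_C = 56100/756 = 74.21 J/K.
ΔS_total = -62.68 + 74.21 = 11.5 J/K, positive as the second law requires.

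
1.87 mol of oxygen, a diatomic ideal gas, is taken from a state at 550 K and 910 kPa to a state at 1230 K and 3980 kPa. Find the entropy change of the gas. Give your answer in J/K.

ΔS = 20.9 J/K

ΔS = nC_p ln(T₂/T₁) − nR ln(P₂/P₁), with C_p = 7R/2 = 29.1 J mol⁻¹ K⁻¹ for a diatomic ideal gas.
ΔS = 1.87 × [29.1 × ln(1230/550) − 8.314 × ln(3980/910)] = 20.9 J/K.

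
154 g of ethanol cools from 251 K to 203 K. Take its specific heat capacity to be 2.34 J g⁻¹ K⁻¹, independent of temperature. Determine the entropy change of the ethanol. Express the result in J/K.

ΔS = ∫dQ_rev/T = m c ln(T₂/T₁) = 154 × 2.34 × ln(203/251) = -76.5 J/K.

ΔS = -76.5 J/K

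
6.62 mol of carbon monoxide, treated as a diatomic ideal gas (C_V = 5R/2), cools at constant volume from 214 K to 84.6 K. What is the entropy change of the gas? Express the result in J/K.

ΔS = -128 J/K

At constant volume, ΔS = nC_V ln(T₂/T₁) with C_V = 5R/2 = 20.79 J mol⁻¹ K⁻¹.
ΔS = 6.62 × 20.79 × ln(84.6/214) = -128 J/K.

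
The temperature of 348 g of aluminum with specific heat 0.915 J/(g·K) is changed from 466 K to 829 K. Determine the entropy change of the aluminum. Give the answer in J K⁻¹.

ΔS = 183 J/K

ΔS = ∫dQ_rev/T = m c ln(T₂/T₁) = 348 × 0.915 × ln(829/466) = 183 J/K.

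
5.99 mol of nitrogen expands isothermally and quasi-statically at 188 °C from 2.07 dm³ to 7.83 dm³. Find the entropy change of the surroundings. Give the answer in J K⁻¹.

For an isothermal ideal gas ΔS_gas = nR ln(V₂/V₁) = 5.99 × 8.314 × ln(7.83/2.07) = 66.3 J/K.
The process is reversible, so ΔS_surr = −ΔS_gas = -66.3 J/K and ΔS_universe = 0.

ΔS_surr = -66.3 J/K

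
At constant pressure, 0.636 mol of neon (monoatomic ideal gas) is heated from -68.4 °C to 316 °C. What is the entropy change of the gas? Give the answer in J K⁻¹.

ΔS = 14 J/K

In kelvin: T₁ = 204.75 K, T₂ = 589.15 K. At constant pressure, ΔS = nC_p ln(T₂/T₁) with C_p = 5R/2 = 20.79 J mol⁻¹ K⁻¹.
ΔS = 0.636 × 20.79 × ln(589.15/204.75) = 14 J/K.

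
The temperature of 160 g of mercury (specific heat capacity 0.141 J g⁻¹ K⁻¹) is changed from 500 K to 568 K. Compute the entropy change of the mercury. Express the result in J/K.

ΔS = 2.88 J/K

ΔS = ∫dQ_rev/T = m c ln(T₂/T₁) = 160 × 0.141 × ln(568/500) = 2.88 J/K.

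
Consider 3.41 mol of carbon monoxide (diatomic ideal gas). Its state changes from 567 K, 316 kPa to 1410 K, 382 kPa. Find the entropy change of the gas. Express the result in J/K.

ΔS = nC_p ln(T₂/T₁) − nR ln(P₂/P₁), with C_p = 7R/2 = 29.1 J mol⁻¹ K⁻¹ for a diatomic ideal gas.
ΔS = 3.41 × [29.1 × ln(1410/567) − 8.314 × ln(382/316)] = 85 J/K.

ΔS = 85 J/K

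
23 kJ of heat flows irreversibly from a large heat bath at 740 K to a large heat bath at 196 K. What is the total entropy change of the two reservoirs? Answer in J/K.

ΔS_hot = −Q/T_H = −23000/740 = -31.081 J/K and ΔS_cold = +Q/T_C = 23000/196 = 117.35 J/K.
ΔS_total = -31.081 + 117.35 = 86.3 J/K, positive as the second law requires.

ΔS_total = 86.3 J/K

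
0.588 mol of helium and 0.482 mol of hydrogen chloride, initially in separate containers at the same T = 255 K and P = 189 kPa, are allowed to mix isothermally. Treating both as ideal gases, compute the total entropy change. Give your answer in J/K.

Mole fractions: x_A = 0.588/1.07 = 0.55, x_B = 0.45.
ΔS_mix = −R(n_A ln x_A + n_B ln x_B) = −8.314 × (0.588 ln 0.55 + 0.482 ln 0.45) = 6.12 J/K.

ΔS_mix = 6.12 J/K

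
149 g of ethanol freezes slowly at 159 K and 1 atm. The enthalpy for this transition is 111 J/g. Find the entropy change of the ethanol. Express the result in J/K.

ΔS = -104 J/K

Heat released by the substance: Q = −mL = −149 × 111 = −16539 J.
At constant T, ΔS = Q_rev/T = −16539 / 159 = -104 J/K.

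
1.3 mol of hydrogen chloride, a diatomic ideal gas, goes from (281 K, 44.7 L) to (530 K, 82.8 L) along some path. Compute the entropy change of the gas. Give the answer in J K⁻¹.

ΔS = 23.8 J/K

Entropy is a state function: ΔS = nC_V ln(T₂/T₁) + nR ln(V₂/V₁), with C_V = 5R/2 = 20.79 J mol⁻¹ K⁻¹ for a diatomic ideal gas.
ΔS = 1.3 × [20.79 × ln(530/281) + 8.314 × ln(82.8/44.7)] = 23.8 J/K.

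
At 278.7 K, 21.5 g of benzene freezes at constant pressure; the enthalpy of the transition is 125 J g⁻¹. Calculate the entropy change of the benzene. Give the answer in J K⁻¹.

ΔS = -9.64 J/K

Heat released by the substance: Q = −mL = −21.5 × 125 = −2687.5 J.
At constant T, ΔS = Q_rev/T = −2687.5 / 278.7 = -9.64 J/K.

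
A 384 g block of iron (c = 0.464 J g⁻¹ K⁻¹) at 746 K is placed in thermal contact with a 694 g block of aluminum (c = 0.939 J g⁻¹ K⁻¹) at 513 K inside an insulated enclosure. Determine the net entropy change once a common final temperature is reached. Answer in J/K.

ΔS_total = 10.5 J/K

Energy balance: T_f = (m₁c₁T₁ + m₂c₂T₂)/(m₁c₁ + m₂c₂) = 563.03 K.
ΔS₁ = m₁c₁ ln(T_f/T₁) = 178.176 × ln(563.03/746) = -50.14 J/K.
ΔS₂ = m₂c₂ ln(T_f/T₂) = 651.666 × ln(563.03/513) = 60.64 J/K.
ΔS_total = -50.14 + 60.64 = 10.5 J/K.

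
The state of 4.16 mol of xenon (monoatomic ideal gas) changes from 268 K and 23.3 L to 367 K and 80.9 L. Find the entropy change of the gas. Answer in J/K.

Entropy is a state function: ΔS = nC_V ln(T₂/T₁) + nR ln(V₂/V₁), with C_V = 3R/2 = 12.47 J mol⁻¹ K⁻¹ for a monoatomic ideal gas.
ΔS = 4.16 × [12.47 × ln(367/268) + 8.314 × ln(80.9/23.3)] = 59.4 J/K.

ΔS = 59.4 J/K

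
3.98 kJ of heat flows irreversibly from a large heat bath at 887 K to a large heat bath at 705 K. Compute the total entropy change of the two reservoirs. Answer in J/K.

ΔS_hot = −Q/T_H = −3980/887 = -4.487 J/K and ΔS_cold = +Q/T_C = 3980/705 = 5.645 J/K.
ΔS_total = -4.487 + 5.645 = 1.16 J/K, positive as the second law requires.

ΔS_total = 1.16 J/K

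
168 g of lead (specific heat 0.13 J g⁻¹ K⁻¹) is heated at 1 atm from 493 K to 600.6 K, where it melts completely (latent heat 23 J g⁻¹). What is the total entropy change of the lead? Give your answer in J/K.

Warming step: ΔS₁ = m c ln(T_tr/T_i) = 168 × 0.13 × ln(600.6/493) = 4.312 J/K.
Phase change: ΔS₂ = +mL/T_tr = 168 × 23 / 600.6 = 6.434 J/K.
ΔS_total = (4.312) + (6.434) = 10.7 J/K.

ΔS = 10.7 J/K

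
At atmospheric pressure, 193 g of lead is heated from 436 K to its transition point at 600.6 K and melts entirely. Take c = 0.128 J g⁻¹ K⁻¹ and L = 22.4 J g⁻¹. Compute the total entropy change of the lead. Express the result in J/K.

Warming step: ΔS₁ = m c ln(T_tr/T_i) = 193 × 0.128 × ln(600.6/436) = 7.912 J/K.
Phase change: ΔS₂ = +mL/T_tr = 193 × 22.4 / 600.6 = 7.198 J/K.
ΔS_total = (7.912) + (7.198) = 15.1 J/K.

ΔS = 15.1 J/K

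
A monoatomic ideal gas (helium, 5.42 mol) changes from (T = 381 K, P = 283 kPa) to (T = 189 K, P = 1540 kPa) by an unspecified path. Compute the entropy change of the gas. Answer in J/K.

ΔS = nC_p ln(T₂/T₁) − nR ln(P₂/P₁), with C_p = 5R/2 = 20.79 J mol⁻¹ K⁻¹ for a monoatomic ideal gas.
ΔS = 5.42 × [20.79 × ln(189/381) − 8.314 × ln(1540/283)] = -155 J/K.

ΔS = -155 J/K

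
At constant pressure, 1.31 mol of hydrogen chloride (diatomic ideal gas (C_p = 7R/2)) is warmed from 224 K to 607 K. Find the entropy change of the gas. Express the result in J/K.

At constant pressure, ΔS = nC_p ln(T₂/T₁) with C_p = 7R/2 = 29.1 J mol⁻¹ K⁻¹.
ΔS = 1.31 × 29.1 × ln(607/224) = 38 J/K.

ΔS = 38 J/K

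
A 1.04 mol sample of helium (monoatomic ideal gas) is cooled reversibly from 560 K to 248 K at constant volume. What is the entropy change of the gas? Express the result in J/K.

At constant volume, ΔS = nC_V ln(T₂/T₁) with C_V = 3R/2 = 12.47 J mol⁻¹ K⁻¹.
ΔS = 1.04 × 12.47 × ln(248/560) = -10.6 J/K.

ΔS = -10.6 J/K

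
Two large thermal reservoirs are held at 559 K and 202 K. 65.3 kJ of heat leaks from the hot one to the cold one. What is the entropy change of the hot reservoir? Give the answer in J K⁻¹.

ΔS_hot = -117 J/K

The hot reservoir loses heat Q, so ΔS_hot = −Q/T_H = −65300/559 = -117 J/K.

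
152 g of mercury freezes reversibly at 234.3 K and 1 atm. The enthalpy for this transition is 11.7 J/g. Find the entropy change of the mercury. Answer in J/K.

ΔS = -7.59 J/K

Heat released by the substance: Q = −mL = −152 × 11.7 = −1778.4 J.
At constant T, ΔS = Q_rev/T = −1778.4 / 234.3 = -7.59 J/K.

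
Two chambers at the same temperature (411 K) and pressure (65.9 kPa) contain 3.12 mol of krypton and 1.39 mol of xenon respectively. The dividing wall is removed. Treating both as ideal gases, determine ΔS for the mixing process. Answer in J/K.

Mole fractions: x_A = 3.12/4.51 = 0.692, x_B = 0.308.
ΔS_mix = −R(n_A ln x_A + n_B ln x_B) = −8.314 × (3.12 ln 0.692 + 1.39 ln 0.308) = 23.2 J/K.

ΔS_mix = 23.2 J/K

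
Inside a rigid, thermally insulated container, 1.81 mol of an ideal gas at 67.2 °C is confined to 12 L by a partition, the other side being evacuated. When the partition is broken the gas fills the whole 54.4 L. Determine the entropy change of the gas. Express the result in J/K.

ΔS_gas = 22.7 J/K

No heat is exchanged and no work is done, so the ideal-gas temperature stays constant.
Entropy is a state function; using a reversible isothermal path, ΔS_gas = nR ln(V₂/V₁) = 1.81 × 8.314 × ln(54.4/12) = 22.7 J/K.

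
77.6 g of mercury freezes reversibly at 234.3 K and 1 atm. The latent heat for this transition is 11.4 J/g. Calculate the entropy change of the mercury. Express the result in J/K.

ΔS = -3.78 J/K

Heat released by the substance: Q = −mL = −77.6 × 11.4 = −884.64 J.
At constant T, ΔS = Q_rev/T = −884.64 / 234.3 = -3.78 J/K.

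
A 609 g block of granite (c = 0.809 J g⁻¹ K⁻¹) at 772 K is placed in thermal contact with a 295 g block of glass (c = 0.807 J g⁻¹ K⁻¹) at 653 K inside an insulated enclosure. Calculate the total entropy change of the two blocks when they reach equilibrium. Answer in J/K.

Energy balance: T_f = (m₁c₁T₁ + m₂c₂T₂)/(m₁c₁ + m₂c₂) = 733.23 K.
ΔS₁ = m₁c₁ ln(T_f/T₁) = 492.681 × ln(733.23/772) = -25.384 J/K.
ΔS₂ = m₂c₂ ln(T_f/T₂) = 238.065 × ln(733.23/653) = 27.588 J/K.
ΔS_total = -25.384 + 27.588 = 2.2 J/K.

ΔS_total = 2.2 J/K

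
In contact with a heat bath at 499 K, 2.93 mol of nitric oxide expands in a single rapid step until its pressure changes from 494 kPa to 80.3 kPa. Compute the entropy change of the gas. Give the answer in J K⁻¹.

Entropy is a state function, so ΔS_gas depends only on the end states.
For an isothermal ideal gas ΔS_gas = nR ln(P₁/P₂) = 2.93 × 8.314 × ln(494/80.3) = 44.3 J/K.

ΔS_gas = 44.3 J/K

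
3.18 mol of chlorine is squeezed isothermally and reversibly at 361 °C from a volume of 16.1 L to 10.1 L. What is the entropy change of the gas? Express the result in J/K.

ΔS_gas = -12.3 J/K

For an isothermal ideal gas ΔS_gas = nR ln(V₂/V₁) = 3.18 × 8.314 × ln(10.1/16.1) = -12.3 J/K.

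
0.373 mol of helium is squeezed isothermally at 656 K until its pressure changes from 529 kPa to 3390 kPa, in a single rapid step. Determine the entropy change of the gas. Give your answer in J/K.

Entropy is a state function, so ΔS_gas depends only on the end states.
For an isothermal ideal gas ΔS_gas = nR ln(P₁/P₂) = 0.373 × 8.314 × ln(529/3390) = -5.76 J/K.

ΔS_gas = -5.76 J/K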